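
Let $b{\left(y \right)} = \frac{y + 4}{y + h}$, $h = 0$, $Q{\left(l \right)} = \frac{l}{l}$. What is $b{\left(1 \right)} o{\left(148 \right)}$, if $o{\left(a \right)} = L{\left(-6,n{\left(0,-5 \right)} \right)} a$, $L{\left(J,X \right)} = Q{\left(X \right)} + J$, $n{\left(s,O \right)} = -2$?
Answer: $-3700$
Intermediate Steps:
$Q{\left(l \right)} = 1$
$L{\left(J,X \right)} = 1 + J$
$o{\left(a \right)} = - 5 a$ ($o{\left(a \right)} = \left(1 - 6\right) a = - 5 a$)
$b{\left(y \right)} = \frac{4 + y}{y}$ ($b{\left(y \right)} = \frac{y + 4}{y + 0} = \frac{4 + y}{y}$)
$b{\left(1 \right)} o{\left(148 \right)} = \frac{4 + 1}{1} \left(\left(-5\right) 148\right) = 1 \cdot 5 \left(-740\right) = 5 \left(-740\right) = -3700$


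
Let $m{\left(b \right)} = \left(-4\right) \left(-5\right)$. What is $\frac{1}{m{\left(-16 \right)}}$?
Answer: $\frac{1}{20} \approx 0.05$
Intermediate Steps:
$m{\left(b \right)} = 20$
$\frac{1}{m{\left(-16 \right)}} = \frac{1}{20}$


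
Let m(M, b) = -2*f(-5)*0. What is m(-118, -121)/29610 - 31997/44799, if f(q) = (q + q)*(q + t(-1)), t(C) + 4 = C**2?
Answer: -31997/44799 ≈ -0.71423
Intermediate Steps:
t(C) = -4 + C**2
f(q) = 2*q*(-3 + q) (f(q) = (q + q)*(q + (-4 + (-1)**2)) = (2*q)*(q + (-4 + 1)) = (2*q)*(q - 3) = (2*q)*(-3 + q) = 2*q*(-3 + q))
m(M, b) = 0 (m(M, b) = -4*(-5)*(-3 - 5)*0 = -4*(-5)*(-8)*0 = -2*80*0 = -160*0 = 0)
m(-118, -121)/29610 - 31997/44799 = 0/29610 - 31997/44799 = 0*(1/29610) - 31997*1/44799 = 0 - 31997/44799 = -31997/44799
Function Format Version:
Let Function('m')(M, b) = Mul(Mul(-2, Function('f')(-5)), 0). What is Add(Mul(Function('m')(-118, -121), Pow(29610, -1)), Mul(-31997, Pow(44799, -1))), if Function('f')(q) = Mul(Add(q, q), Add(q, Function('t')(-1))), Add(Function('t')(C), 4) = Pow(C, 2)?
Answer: Rational(-31997, 44799) ≈ -0.71423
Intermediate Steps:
Function('t')(C) = Add(-4, Pow(C, 2))
Function('f')(q) = Mul(2, q, Add(-3, q)) (Function('f')(q) = Mul(Add(q, q), Add(q, Add(-4, Pow(-1, 2)))) = Mul(Mul(2, q), Add(q, Add(-4, 1))) = Mul(Mul(2, q), Add(q, -3)) = Mul(Mul(2, q), Add(-3, q)) = Mul(2, q, Add(-3, q)))
Function('m')(M, b) = 0 (Function('m')(M, b) = Mul(Mul(-2, Mul(2, -5, Add(-3, -5))), 0) = Mul(Mul(-2, Mul(2, -5, -8)), 0) = Mul(Mul(-2, 80), 0) = Mul(-160, 0) = 0)
Add(Mul(Function('m')(-118, -121), Pow(29610, -1)), Mul(-31997, Pow(44799, -1))) = Add(Mul(0, Pow(29610, -1)), Mul(-31997, Pow(44799, -1))) = Add(Mul(0, Rational(1, 29610)), Mul(-31997, Rational(1, 44799))) = Add(0, Rational(-31997, 44799)) = Rational(-31997, 44799)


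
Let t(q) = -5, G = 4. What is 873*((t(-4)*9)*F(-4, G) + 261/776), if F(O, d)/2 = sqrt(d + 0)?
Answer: -1254771/8 ≈ -1.5685e+5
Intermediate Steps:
F(O, d) = 2*sqrt(d) (F(O, d) = 2*sqrt(d + 0) = 2*sqrt(d))
873*((t(-4)*9)*F(-4, G) + 261/776) = 873*((-5*9)*(2*sqrt(4)) + 261/776) = 873*(-90*2 + 261*(1/776)) = 873*(-45*4 + 261/776) = 873*(-180 + 261/776) = 873*(-139419/776) = -1254771/8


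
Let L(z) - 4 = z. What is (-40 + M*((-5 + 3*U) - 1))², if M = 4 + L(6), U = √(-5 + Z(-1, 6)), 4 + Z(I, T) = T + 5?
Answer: 18904 - 10416*√2 ≈ 4173.6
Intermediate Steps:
L(z) = 4 + z
Z(I, T) = 1 + T (Z(I, T) = -4 + (T + 5) = -4 + (5 + T) = 1 + T)
U = √2 (U = √(-5 + (1 + 6)) = √(-5 + 7) = √2 ≈ 1.4142)
M = 14 (M = 4 + (4 + 6) = 4 + 10 = 14)
(-40 + M*((-5 + 3*U) - 1))² = (-40 + 14*((-5 + 3*√2) - 1))² = (-40 + 14*(-6 + 3*√2))² = (-40 + (-84 + 42*√2))² = (-124 + 42*√2)²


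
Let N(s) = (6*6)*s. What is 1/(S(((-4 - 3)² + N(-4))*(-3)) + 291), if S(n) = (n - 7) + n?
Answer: 1/854 ≈ 0.0011710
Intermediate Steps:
N(s) = 36*s
S(n) = -7 + 2*n (S(n) = (-7 + n) + n = -7 + 2*n)
1/(S(((-4 - 3)² + N(-4))*(-3)) + 291) = 1/((-7 + 2*(((-4 - 3)² + 36*(-4))*(-3))) + 291) = 1/((-7 + 2*(((-7)² - 144)*(-3))) + 291) = 1/((-7 + 2*((49 - 144)*(-3))) + 291) = 1/((-7 + 2*(-95*(-3))) + 291) = 1/((-7 + 2*285) + 291) = 1/((-7 + 570) + 291) = 1/(563 + 291) = 1/854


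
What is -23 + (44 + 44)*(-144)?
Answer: -12695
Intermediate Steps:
-23 + (44 + 44)*(-144) = -23 + 88*(-144) = -23 - 12672 = -12695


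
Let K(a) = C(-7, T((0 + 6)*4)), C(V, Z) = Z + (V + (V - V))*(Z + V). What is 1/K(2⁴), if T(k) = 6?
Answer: 1/13 ≈ 0.076923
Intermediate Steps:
C(V, Z) = Z + V*(V + Z) (C(V, Z) = Z + (V + 0)*(V + Z) = Z + V*(V + Z))
K(a) = 13 (K(a) = 6 + (-7)² - 7*6 = 6 + 49 - 42 = 13)
1/K(2⁴) = 1/13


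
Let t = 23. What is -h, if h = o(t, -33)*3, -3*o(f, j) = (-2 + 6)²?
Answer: 16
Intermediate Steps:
o(f, j) = -16/3 (o(f, j) = -(-2 + 6)²/3 = -⅓*4² = -⅓*16 = -16/3)
h = -16 (h = -16/3*3 = -16)
-h = -1*(-16) = 16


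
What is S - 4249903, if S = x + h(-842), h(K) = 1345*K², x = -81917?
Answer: 949224760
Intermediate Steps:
S = 953474663 (S = -81917 + 1345*(-842)² = -81917 + 1345*708964 = -81917 + 953556580 = 953474663)
S - 4249903 = 953474663 - 4249903 = 949224760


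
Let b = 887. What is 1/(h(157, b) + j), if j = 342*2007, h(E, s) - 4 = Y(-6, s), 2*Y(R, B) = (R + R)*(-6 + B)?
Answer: 1/681112 ≈ 1.4682e-6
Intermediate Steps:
Y(R, B) = R*(-6 + B) (Y(R, B) = ((R + R)*(-6 + B))/2 = ((2*R)*(-6 + B))/2 = (2*R*(-6 + B))/2 = R*(-6 + B))
h(E, s) = 40 - 6*s (h(E, s) = 4 - 6*(-6 + s) = 4 + (36 - 6*s) = 40 - 6*s)
j = 686394
1/(h(157, b) + j) = 1/((40 - 6*887) + 686394) = 1/((40 - 5322) + 686394) = 1/(-5282 + 686394) = 1/681112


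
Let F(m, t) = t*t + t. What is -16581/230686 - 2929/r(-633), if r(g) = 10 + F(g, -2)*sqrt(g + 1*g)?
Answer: (-16581*sqrt(1266) + 337922552*I)/(230686*(sqrt(1266) - 5*I)) ≈ -5.7438 + 40.363*I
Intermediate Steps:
F(m, t) = t + t**2 (F(m, t) = t**2 + t = t + t**2)
r(g) = 10 + 2*sqrt(2)*sqrt(g) (r(g) = 10 + (-2*(1 - 2))*sqrt(g + 1*g) = 10 + (-2*(-1))*sqrt(g + g) = 10 + 2*sqrt(2*g) = 10 + 2*(sqrt(2)*sqrt(g)) = 10 + 2*sqrt(2)*sqrt(g))
-16581/230686 - 2929/r(-633) = -16581/230686 - 2929/(10 + 2*sqrt(2)*sqrt(-633)) = -16581*1/230686 - 2929/(10 + 2*sqrt(2)*(I*sqrt(633))) = -16581/230686 - 2929/(10 + 2*I*sqrt(1266))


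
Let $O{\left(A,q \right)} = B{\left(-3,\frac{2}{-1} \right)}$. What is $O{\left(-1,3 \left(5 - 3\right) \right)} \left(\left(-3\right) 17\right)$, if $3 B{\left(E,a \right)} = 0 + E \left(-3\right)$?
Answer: $-153$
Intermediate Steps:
$B{\left(E,a \right)} = - E$ ($B{\left(E,a \right)} = \frac{0 + E \left(-3\right)}{3} = \frac{0 - 3 E}{3} = \frac{\left(-3\right) E}{3} = - E$)
$O{\left(A,q \right)} = 3$ ($O{\left(A,q \right)} = \left(-1\right) \left(-3\right) = 3$)
$O{\left(-1,3 \left(5 - 3\right) \right)} \left(\left(-3\right) 17\right) = 3 \left(\left(-3\right) 17\right) = 3 \left(-51\right) = -153$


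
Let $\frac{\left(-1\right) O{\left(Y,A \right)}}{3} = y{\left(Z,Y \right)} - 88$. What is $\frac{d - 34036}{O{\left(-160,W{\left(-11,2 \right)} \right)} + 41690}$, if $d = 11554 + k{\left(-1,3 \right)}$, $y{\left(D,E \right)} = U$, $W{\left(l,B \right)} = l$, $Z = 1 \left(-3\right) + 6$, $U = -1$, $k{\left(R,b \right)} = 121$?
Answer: $- \frac{22361}{41957} \approx -0.53295$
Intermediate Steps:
$Z = 3$ ($Z = -3 + 6 = 3$)
$y{\left(D,E \right)} = -1$
$d = 11675$ ($d = 11554 + 121 = 11675$)
$O{\left(Y,A \right)} = 267$ ($O{\left(Y,A \right)} = - 3 \left(-1 - 88\right) = \left(-3\right) \left(-89\right) = 267$)
$\frac{d - 34036}{O{\left(-160,W{\left(-11,2 \right)} \right)} + 41690} = \frac{11675 - 34036}{267 + 41690} = - \frac{22361}{41957}$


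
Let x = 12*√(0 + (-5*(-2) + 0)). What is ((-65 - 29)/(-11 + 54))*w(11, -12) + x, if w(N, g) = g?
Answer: 1128/43 + 12*√10 ≈ 64.180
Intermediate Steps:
x = 12*√10 (x = 12*√(0 + (10 + 0)) = 12*√(0 + 10) = 12*√10 ≈ 37.947)
((-65 - 29)/(-11 + 54))*w(11, -12) + x = ((-65 - 29)/(-11 + 54))*(-12) + 12*√10 = -94/43*(-12) + 12*√10 = 1128/43 + 12*√10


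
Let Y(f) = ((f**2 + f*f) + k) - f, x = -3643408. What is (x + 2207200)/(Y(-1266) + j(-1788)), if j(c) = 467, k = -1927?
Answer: -718104/1602659 ≈ -0.44807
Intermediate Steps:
Y(f) = -1927 - f + 2*f**2 (Y(f) = ((f**2 + f*f) - 1927) - f = ((f**2 + f**2) - 1927) - f = (2*f**2 - 1927) - f = (-1927 + 2*f**2) - f = -1927 - f + 2*f**2)
(x + 2207200)/(Y(-1266) + j(-1788)) = (-3643408 + 2207200)/((-1927 - 1*(-1266) + 2*(-1266)**2) + 467) = -1436208/((-1927 + 1266 + 2*1602756) + 467) = -1436208/((-1927 + 1266 + 3205512) + 467) = -1436208/(3204851 + 467) = -1436208/3205318 = -1436208*1/3205318 = -718104/1602659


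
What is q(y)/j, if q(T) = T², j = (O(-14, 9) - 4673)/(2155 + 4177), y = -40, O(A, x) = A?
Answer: -10131200/4687 ≈ -2161.6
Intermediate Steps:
j = -4687/6332 (j = (-14 - 4673)/(2155 + 4177) = -4687/6332 ≈ -0.74021)
q(y)/j = (-40)²/(-4687/6332) = 1600*(-6332/4687) = -10131200/4687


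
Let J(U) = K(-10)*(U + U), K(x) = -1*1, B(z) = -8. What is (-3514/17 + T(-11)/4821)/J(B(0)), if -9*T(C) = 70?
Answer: -19058767/1475226 ≈ -12.919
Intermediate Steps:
T(C) = -70/9 (T(C) = -⅑*70 = -70/9)
K(x) = -1
J(U) = -2*U (J(U) = -(U + U) = -2*U)
(-3514/17 + T(-11)/4821)/J(B(0)) = (-3514/17 - 70/9/4821)/((-2*(-8))) = (-3514*1/17 - 70/9*1/4821)/16 = (-3514/17 - 70/43389)*(1/16) = -152470136/737613*1/16 = -19058767/1475226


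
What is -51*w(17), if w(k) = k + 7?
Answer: -1224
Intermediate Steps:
w(k) = 7 + k
-51*w(17) = -51*(7 + 17) = -51*24 = -1224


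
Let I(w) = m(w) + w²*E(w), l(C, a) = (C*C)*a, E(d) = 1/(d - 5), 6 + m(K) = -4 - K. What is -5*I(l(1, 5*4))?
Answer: 50/3 ≈ 16.667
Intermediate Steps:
m(K) = -10 - K (m(K) = -6 + (-4 - K) = -10 - K)
E(d) = 1/(-5 + d)
l(C, a) = a*C² (l(C, a) = C²*a = a*C²)
I(w) = -10 - w + w²/(-5 + w) (I(w) = (-10 - w) + w²/(-5 + w) = -10 - w + w²/(-5 + w))
-5*I(l(1, 5*4)) = -25*(10 - 5*4*1²)/(-5 + (5*4)*1²) = -25*(10 - 20)/(-5 + 20*1) = -25*(10 - 1*20)/(-5 + 20) = -25*(10 - 20)/15 = -25*(-10)/15 = -5*(-10/3) = 50/3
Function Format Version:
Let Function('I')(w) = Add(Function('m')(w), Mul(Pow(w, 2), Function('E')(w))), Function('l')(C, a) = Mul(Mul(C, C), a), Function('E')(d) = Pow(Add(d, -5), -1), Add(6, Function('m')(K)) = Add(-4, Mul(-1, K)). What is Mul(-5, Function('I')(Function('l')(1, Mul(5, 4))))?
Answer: Rational(50, 3) ≈ 16.667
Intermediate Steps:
Function('m')(K) = Add(-10, Mul(-1, K)) (Function('m')(K) = Add(-6, Add(-4, Mul(-1, K))) = Add(-10, Mul(-1, K)))
Function('E')(d) = Pow(Add(-5, d), -1)
Function('l')(C, a) = Mul(a, Pow(C, 2)) (Function('l')(C, a) = Mul(Pow(C, 2), a) = Mul(a, Pow(C, 2)))
Function('I')(w) = Add(-10, Mul(-1, w), Mul(Pow(w, 2), Pow(Add(-5, w), -1))) (Function('I')(w) = Add(Add(-10, Mul(-1, w)), Mul(Pow(w, 2), Pow(Add(-5, w), -1))) = Add(-10, Mul(-1, w), Mul(Pow(w, 2), Pow(Add(-5, w), -1))))
Mul(-5, Function('I')(Function('l')(1, Mul(5, 4)))) = Mul(-5, Mul(5, Pow(Add(-5, Mul(Mul(5, 4), Pow(1, 2))), -1), Add(10, Mul(-1, Mul(Mul(5, 4), Pow(1, 2)))))) = Mul(-5, Mul(5, Pow(Add(-5, Mul(20, 1)), -1), Add(10, Mul(-1, Mul(20, 1))))) = Mul(-5, Mul(5, Pow(Add(-5, 20), -1), Add(10, Mul(-1, 20)))) = Mul(-5, Mul(5, Pow(15, -1), Add(10, -20))) = Mul(-5, Mul(5, Rational(1, 15), -10)) = Mul(-5, Rational(-10, 3)) = Rational(50, 3)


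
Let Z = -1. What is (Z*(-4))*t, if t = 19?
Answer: 76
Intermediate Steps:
(Z*(-4))*t = -1*(-4)*19 = 4*19 = 76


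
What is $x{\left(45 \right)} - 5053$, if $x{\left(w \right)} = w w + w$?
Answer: $-2983$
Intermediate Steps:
$x{\left(w \right)} = w + w^{2}$ ($x{\left(w \right)} = w^{2} + w = w + w^{2}$)
$x{\left(45 \right)} - 5053 = 45 \left(1 + 45\right) - 5053 = 45 \cdot 46 - 5053 = 2070 - 5053 = -2983$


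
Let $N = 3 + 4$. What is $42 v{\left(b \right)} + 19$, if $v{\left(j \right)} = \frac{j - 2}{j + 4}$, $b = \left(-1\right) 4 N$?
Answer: $\frac{143}{2} \approx 71.5$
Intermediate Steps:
$N = 7$
$b = -28$ ($b = \left(-1\right) 4 \cdot 7 = \left(-4\right) 7 = -28$)
$v{\left(j \right)} = \frac{-2 + j}{4 + j}$
$42 v{\left(b \right)} + 19 = 42 \frac{-2 - 28}{4 - 28} + 19 = 42 \frac{1}{-24} \left(-30\right) + 19 = 42 \left(\left(- \frac{1}{24}\right) \left(-30\right)\right) + 19 = 42 \cdot \frac{5}{4} + 19 = \frac{105}{2} + 19 = \frac{143}{2}$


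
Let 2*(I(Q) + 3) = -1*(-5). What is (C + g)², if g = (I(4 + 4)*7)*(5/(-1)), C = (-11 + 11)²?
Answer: 1225/4 ≈ 306.25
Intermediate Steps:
I(Q) = -½ (I(Q) = -3 + (-1*(-5))/2 = -3 + (½)*5 = -3 + 5/2 = -½)
C = 0 (C = 0² = 0)
g = 35/2 (g = (-½*7)*(5/(-1)) = -35*(-1)/2 = -7/2*(-5) = 35/2 ≈ 17.500)
(C + g)² = (0 + 35/2)² = (35/2)² = 1225/4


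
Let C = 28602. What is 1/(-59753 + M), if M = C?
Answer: -1/31151 ≈ -3.2102e-5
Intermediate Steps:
M = 28602
1/(-59753 + M) = 1/(-59753 + 28602) = 1/(-31151) = -1/31151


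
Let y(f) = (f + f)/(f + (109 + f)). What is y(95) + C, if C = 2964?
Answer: 886426/299 ≈ 2964.6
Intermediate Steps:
y(f) = 2*f/(109 + 2*f) (y(f) = (2*f)/(109 + 2*f) = 2*f/(109 + 2*f))
y(95) + C = 2*95/(109 + 2*95) + 2964 = 2*95/(109 + 190) + 2964 = 2*95/299 + 2964 = 2*95*(1/299) + 2964 = 190/299 + 2964 = 886426/299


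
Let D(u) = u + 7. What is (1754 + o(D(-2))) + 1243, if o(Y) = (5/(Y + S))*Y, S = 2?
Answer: 21004/7 ≈ 3000.6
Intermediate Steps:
D(u) = 7 + u
o(Y) = 5*Y/(2 + Y) (o(Y) = (5/(Y + 2))*Y = (5/(2 + Y))*Y = 5*Y/(2 + Y))
(1754 + o(D(-2))) + 1243 = (1754 + 5*(7 - 2)/(2 + (7 - 2))) + 1243 = (1754 + 5*5/(2 + 5)) + 1243 = (1754 + 5*5/7) + 1243 = (1754 + 5*5*(⅐)) + 1243 = (1754 + 25/7) + 1243 = 12303/7 + 1243 = 21004/7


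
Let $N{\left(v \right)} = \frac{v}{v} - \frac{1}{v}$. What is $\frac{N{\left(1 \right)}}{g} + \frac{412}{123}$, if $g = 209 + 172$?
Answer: $\frac{412}{123} \approx 3.3496$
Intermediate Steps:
$g = 381$
$N{\left(v \right)} = 1 - \frac{1}{v}$
$\frac{N{\left(1 \right)}}{g} + \frac{412}{123} = \frac{1^{-1} \left(-1 + 1\right)}{381} + \frac{412}{123} = 1 \cdot 0 \cdot \frac{1}{381} + 412 \cdot \frac{1}{123} = 0 \cdot \frac{1}{381} + \frac{412}{123} = 0 + \frac{412}{123} = \frac{412}{123}$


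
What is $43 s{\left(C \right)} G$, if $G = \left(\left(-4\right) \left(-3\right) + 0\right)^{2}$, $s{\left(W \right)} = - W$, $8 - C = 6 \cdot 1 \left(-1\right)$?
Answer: $-86688$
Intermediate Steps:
$C = 14$ ($C = 8 - 6 \cdot 1 \left(-1\right) = 8 - 6 \left(-1\right) = 8 - -6 = 8 + 6 = 14$)
$G = 144$ ($G = \left(12 + 0\right)^{2} = 12^{2} = 144$)
$43 s{\left(C \right)} G = 43 \left(\left(-1\right) 14\right) 144 = 43 \left(-14\right) 144 = \left(-602\right) 144 = -86688$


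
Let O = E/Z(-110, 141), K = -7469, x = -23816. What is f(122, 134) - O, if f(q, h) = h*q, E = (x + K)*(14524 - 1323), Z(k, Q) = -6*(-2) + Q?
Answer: 415494529/153 ≈ 2.7157e+6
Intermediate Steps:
Z(k, Q) = 12 + Q
E = -412993285 (E = (-23816 - 7469)*(14524 - 1323) = -31285*13201 = -412993285)
O = -412993285/153 (O = -412993285/(12 + 141) = -412993285/153 ≈ -2.6993e+6)
f(122, 134) - O = 134*122 - 1*(-412993285/153) = 16348 + 412993285/153 = 415494529/153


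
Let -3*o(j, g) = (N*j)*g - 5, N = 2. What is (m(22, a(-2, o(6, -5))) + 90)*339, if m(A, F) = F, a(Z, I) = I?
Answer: 37855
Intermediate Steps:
o(j, g) = 5/3 - 2*g*j/3 (o(j, g) = -((2*j)*g - 5)/3 = -(2*g*j - 5)/3 = -(-5 + 2*g*j)/3 = 5/3 - 2*g*j/3)
(m(22, a(-2, o(6, -5))) + 90)*339 = ((5/3 - ⅔*(-5)*6) + 90)*339 = ((5/3 + 20) + 90)*339 = (65/3 + 90)*339 = (335/3)*339 = 37855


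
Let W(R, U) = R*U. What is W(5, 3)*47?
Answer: 705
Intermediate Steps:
W(5, 3)*47 = (5*3)*47 = 15*47 = 705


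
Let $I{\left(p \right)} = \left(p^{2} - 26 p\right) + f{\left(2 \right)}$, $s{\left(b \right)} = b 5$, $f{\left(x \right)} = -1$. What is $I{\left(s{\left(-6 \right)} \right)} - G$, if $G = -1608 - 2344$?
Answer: $5631$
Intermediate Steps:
$s{\left(b \right)} = 5 b$
$I{\left(p \right)} = -1 + p^{2} - 26 p$ ($I{\left(p \right)} = \left(p^{2} - 26 p\right) - 1 = -1 + p^{2} - 26 p$)
$G = -3952$
$I{\left(s{\left(-6 \right)} \right)} - G = \left(-1 + \left(5 \left(-6\right)\right)^{2} - 26 \cdot 5 \left(-6\right)\right) - -3952 = \left(-1 + \left(-30\right)^{2} - -780\right) + 3952 = \left(-1 + 900 + 780\right) + 3952 = 1679 + 3952 = 5631$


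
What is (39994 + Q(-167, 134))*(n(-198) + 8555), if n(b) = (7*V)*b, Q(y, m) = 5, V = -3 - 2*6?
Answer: 1173770655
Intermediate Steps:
V = -15 (V = -3 - 12 = -15)
n(b) = -105*b (n(b) = (7*(-15))*b = -105*b)
(39994 + Q(-167, 134))*(n(-198) + 8555) = (39994 + 5)*(-105*(-198) + 8555) = 39999*(20790 + 8555) = 39999*29345 = 1173770655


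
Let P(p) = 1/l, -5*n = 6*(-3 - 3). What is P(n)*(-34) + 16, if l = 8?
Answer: 47/4 ≈ 11.750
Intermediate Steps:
n = 36/5 (n = -6*(-3 - 3)/5 = -6*(-6)/5 = -1/5*(-36) = 36/5 ≈ 7.2000)
P(p) = 1/8
P(n)*(-34) + 16 = (1/8)*(-34) + 16 = -17/4 + 16 = 47/4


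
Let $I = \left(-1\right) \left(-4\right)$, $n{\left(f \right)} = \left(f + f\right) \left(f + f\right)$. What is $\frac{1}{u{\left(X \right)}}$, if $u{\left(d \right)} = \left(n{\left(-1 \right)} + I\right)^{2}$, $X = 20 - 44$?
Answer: $\frac{1}{64} \approx 0.015625$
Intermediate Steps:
$X = -24$
$n{\left(f \right)} = 4 f^{2}$ ($n{\left(f \right)} = 2 f 2 f = 4 f^{2}$)
$I = 4$
$u{\left(d \right)} = 64$ ($u{\left(d \right)} = \left(4 \left(-1\right)^{2} + 4\right)^{2} = \left(4 \cdot 1 + 4\right)^{2} = \left(4 + 4\right)^{2} = 8^{2} = 64$)
$\frac{1}{u{\left(X \right)}} = \frac{1}{64}$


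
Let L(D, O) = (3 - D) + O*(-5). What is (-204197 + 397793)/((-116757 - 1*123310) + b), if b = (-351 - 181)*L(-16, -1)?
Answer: -193596/252835 ≈ -0.76570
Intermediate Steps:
L(D, O) = 3 - D - 5*O (L(D, O) = (3 - D) - 5*O = 3 - D - 5*O)
b = -12768 (b = (-351 - 181)*(3 - 1*(-16) - 5*(-1)) = -532*(3 + 16 + 5) = -532*24 = -12768)
(-204197 + 397793)/((-116757 - 1*123310) + b) = (-204197 + 397793)/((-116757 - 1*123310) - 12768) = 193596/((-116757 - 123310) - 12768) = 193596/(-240067 - 12768) = 193596/(-252835) = 193596*(-1/252835) = -193596/252835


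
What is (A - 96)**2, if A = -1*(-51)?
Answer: 2025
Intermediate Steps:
A = 51
(A - 96)**2 = (51 - 96)**2 = (-45)**2 = 2025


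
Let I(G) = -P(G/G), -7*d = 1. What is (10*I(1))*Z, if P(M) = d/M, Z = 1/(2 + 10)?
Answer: 5/42 ≈ 0.11905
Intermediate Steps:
d = -⅐ (d = -⅐*1 = -⅐ ≈ -0.14286)
Z = 1/12 ≈ 0.083333
P(M) = -1/(7*M)
I(G) = ⅐ (I(G) = -(-1)/(7*(G/G)) = -(-1)/(7*1) = -(-1)/7 = -1*(-⅐) = ⅐)
(10*I(1))*Z = (10*(⅐))*(1/12) = (10/7)*(1/12) = 5/42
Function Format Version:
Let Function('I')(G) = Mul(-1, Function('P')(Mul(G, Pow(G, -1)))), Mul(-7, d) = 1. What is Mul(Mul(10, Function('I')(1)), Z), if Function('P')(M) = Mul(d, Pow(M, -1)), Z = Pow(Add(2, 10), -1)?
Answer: Rational(5, 42) ≈ 0.11905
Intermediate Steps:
d = Rational(-1, 7) (d = Mul(Rational(-1, 7), 1) = Rational(-1, 7) ≈ -0.14286)
Z = Rational(1, 12) (Z = Pow(12, -1) = Rational(1, 12) ≈ 0.083333)
Function('P')(M) = Mul(Rational(-1, 7), Pow(M, -1))
Function('I')(G) = Rational(1, 7) (Function('I')(G) = Mul(-1, Mul(Rational(-1, 7), Pow(Mul(G, Pow(G, -1)), -1))) = Mul(-1, Mul(Rational(-1, 7), Pow(1, -1))) = Mul(-1, Mul(Rational(-1, 7), 1)) = Mul(-1, Rational(-1, 7)) = Rational(1, 7))
Mul(Mul(10, Function('I')(1)), Z) = Mul(Mul(10, Rational(1, 7)), Rational(1, 12)) = Mul(Rational(10, 7), Rational(1, 12)) = Rational(5, 42)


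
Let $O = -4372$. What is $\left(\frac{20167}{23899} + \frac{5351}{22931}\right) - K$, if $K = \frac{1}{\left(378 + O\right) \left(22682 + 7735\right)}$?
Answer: $\frac{71716902197484917}{66577450731893562} \approx 1.0772$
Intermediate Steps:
$K = - \frac{1}{121485498}$ ($K = \frac{1}{\left(378 - 4372\right) \left(22682 + 7735\right)} = \frac{1}{\left(-3994\right) 30417} = \frac{1}{-121485498} = - \frac{1}{121485498} \approx -8.2314 \cdot 10^{-9}$)
$\left(\frac{20167}{23899} + \frac{5351}{22931}\right) - K = \left(\frac{20167}{23899} + \frac{5351}{22931}\right) - - \frac{1}{121485498} = \left(20167 \cdot \frac{1}{23899} + 5351 \cdot \frac{1}{22931}\right) + \frac{1}{121485498} = \left(\frac{20167}{23899} + \frac{5351}{22931}\right) + \frac{1}{121485498} = \frac{590333026}{548027969} + \frac{1}{121485498} = \frac{71716902197484917}{66577450731893562}$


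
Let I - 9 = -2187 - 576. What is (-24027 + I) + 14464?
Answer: -12317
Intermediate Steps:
I = -2754 (I = 9 + (-2187 - 576) = 9 - 2763 = -2754)
(-24027 + I) + 14464 = (-24027 - 2754) + 14464 = -26781 + 14464 = -12317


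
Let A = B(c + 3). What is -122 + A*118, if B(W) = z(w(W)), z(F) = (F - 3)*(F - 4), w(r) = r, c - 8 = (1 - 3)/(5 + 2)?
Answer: 293506/49 ≈ 5989.9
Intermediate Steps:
c = 54/7 (c = 8 + (1 - 3)/(5 + 2) = 8 - 2/7 = 54/7 ≈ 7.7143)
z(F) = (-4 + F)*(-3 + F) (z(F) = (-3 + F)*(-4 + F) = (-4 + F)*(-3 + F))
B(W) = 12 + W**2 - 7*W
A = 2538/49 (A = 12 + (54/7 + 3)**2 - 7*(54/7 + 3) = 12 + (75/7)**2 - 7*75/7 = 12 + 5625/49 - 75 = 2538/49 ≈ 51.796)
-122 + A*118 = -122 + (2538/49)*118 = -122 + 299484/49 = 293506/49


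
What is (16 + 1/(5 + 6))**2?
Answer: 31329/121 ≈ 258.92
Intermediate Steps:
(16 + 1/(5 + 6))**2 = (16 + 1/11)**2 = (177/11)**2 = 31329/121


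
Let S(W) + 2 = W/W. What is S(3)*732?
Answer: -732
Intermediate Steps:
S(W) = -1 (S(W) = -2 + W/W = -2 + 1 = -1)
S(3)*732 = -1*732 = -732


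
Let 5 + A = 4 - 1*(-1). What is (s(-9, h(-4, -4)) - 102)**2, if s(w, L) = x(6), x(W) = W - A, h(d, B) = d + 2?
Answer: 9216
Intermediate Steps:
h(d, B) = 2 + d
A = 0 (A = -5 + (4 - 1*(-1)) = -5 + (4 + 1) = -5 + 5 = 0)
x(W) = W (x(W) = W - 1*0 = W + 0 = W)
s(w, L) = 6
(s(-9, h(-4, -4)) - 102)**2 = (6 - 102)**2 = (-96)**2 = 9216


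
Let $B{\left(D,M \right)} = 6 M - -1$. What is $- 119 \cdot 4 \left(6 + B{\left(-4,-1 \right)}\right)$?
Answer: $-476$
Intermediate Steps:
$B{\left(D,M \right)} = 1 + 6 M$ ($B{\left(D,M \right)} = 6 M + 1 = 1 + 6 M$)
$- 119 \cdot 4 \left(6 + B{\left(-4,-1 \right)}\right) = - 119 \cdot 4 \left(6 + \left(1 + 6 \left(-1\right)\right)\right) = - 119 \cdot 4 \left(6 + \left(1 - 6\right)\right) = - 119 \cdot 4 \left(6 - 5\right) = - 119 \cdot 4 \cdot 1 = \left(-119\right) 4 = -476$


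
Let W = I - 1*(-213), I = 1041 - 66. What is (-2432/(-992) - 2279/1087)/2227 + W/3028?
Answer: 22296892034/56807716783 ≈ 0.39250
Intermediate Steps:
I = 975
W = 1188 (W = 975 - 1*(-213) = 975 + 213 = 1188)
(-2432/(-992) - 2279/1087)/2227 + W/3028 = (-2432/(-992) - 2279/1087)/2227 + 1188/3028 = (-2432*(-1/992) - 2279*1/1087)*(1/2227) + 1188*(1/3028) = (76/31 - 2279/1087)*(1/2227) + 297/757 = (11963/33697)*(1/2227) + 297/757 = 11963/75043219 + 297/757 = 22296892034/56807716783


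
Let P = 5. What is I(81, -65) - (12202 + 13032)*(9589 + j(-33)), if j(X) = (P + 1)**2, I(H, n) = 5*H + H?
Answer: -242876764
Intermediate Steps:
I(H, n) = 6*H
j(X) = 36 (j(X) = (5 + 1)**2 = 6**2 = 36)
I(81, -65) - (12202 + 13032)*(9589 + j(-33)) = 6*81 - (12202 + 13032)*(9589 + 36) = 486 - 25234*9625 = 486 - 1*242877250 = 486 - 242877250 = -242876764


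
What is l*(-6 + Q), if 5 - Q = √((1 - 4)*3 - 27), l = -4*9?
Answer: 36 + 216*I ≈ 36.0 + 216.0*I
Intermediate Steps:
l = -36
Q = 5 - 6*I (Q = 5 - √((1 - 4)*3 - 27) = 5 - √(-3*3 - 27) = 5 - √(-9 - 27) = 5 - √(-36) = 5 - 6*I ≈ 5.0 - 6.0*I)
l*(-6 + Q) = -36*(-6 + (5 - 6*I)) = -36*(-1 - 6*I) = 36 + 216*I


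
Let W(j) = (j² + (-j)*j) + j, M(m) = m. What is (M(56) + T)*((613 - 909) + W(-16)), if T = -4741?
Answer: 1461720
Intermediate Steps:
W(j) = j (W(j) = (j² - j²) + j = 0 + j = j)
(M(56) + T)*((613 - 909) + W(-16)) = (56 - 4741)*((613 - 909) - 16) = -4685*(-296 - 16) = -4685*(-312) = 1461720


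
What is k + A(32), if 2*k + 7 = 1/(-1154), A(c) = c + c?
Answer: 139633/2308 ≈ 60.500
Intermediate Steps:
A(c) = 2*c
k = -8079/2308 (k = -7/2 + (½)/(-1154) = -7/2 + (½)*(-1/1154) = -7/2 - 1/2308 = -8079/2308 ≈ -3.5004)
k + A(32) = -8079/2308 + 2*32 = -8079/2308 + 64 = 139633/2308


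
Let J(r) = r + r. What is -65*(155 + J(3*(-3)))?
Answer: -8905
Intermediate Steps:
J(r) = 2*r
-65*(155 + J(3*(-3))) = -65*(155 + 2*(3*(-3))) = -65*(155 + 2*(-9)) = -65*(155 - 18) = -65*137 = -8905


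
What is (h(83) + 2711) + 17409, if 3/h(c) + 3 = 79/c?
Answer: 3420151/170 ≈ 20119.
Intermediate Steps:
h(c) = 3/(-3 + 79/c)
(h(83) + 2711) + 17409 = (-3*83/(-79 + 3*83) + 2711) + 17409 = (-3*83/(-79 + 249) + 2711) + 17409 = (-3*83/170 + 2711) + 17409 = (-3*83*1/170 + 2711) + 17409 = (-249/170 + 2711) + 17409 = 460621/170 + 17409 = 3420151/170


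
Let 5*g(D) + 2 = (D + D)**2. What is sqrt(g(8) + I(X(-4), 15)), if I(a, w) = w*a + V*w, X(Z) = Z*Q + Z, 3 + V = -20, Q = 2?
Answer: I*sqrt(11855)/5 ≈ 21.776*I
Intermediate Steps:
V = -23 (V = -3 - 20 = -23)
X(Z) = 3*Z (X(Z) = Z*2 + Z = 2*Z + Z = 3*Z)
I(a, w) = -23*w + a*w (I(a, w) = w*a - 23*w = a*w - 23*w = -23*w + a*w)
g(D) = -2/5 + 4*D**2/5 (g(D) = -2/5 + (D + D)**2/5 = -2/5 + (2*D)**2/5 = -2/5 + (4*D**2)/5 = -2/5 + 4*D**2/5)
sqrt(g(8) + I(X(-4), 15)) = sqrt((-2/5 + (4/5)*8**2) + 15*(-23 + 3*(-4))) = sqrt((-2/5 + (4/5)*64) + 15*(-23 - 12)) = sqrt((-2/5 + 256/5) + 15*(-35)) = sqrt(254/5 - 525) = sqrt(-2371/5) = I*sqrt(11855)/5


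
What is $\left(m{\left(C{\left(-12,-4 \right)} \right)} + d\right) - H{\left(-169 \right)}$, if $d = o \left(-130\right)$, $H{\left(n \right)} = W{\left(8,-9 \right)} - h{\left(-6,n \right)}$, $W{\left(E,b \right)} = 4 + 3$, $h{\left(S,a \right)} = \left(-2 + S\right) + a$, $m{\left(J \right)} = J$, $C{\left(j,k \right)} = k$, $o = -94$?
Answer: $12032$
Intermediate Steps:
$h{\left(S,a \right)} = -2 + S + a$
$W{\left(E,b \right)} = 7$
$H{\left(n \right)} = 15 - n$ ($H{\left(n \right)} = 7 - \left(-2 - 6 + n\right) = 7 - \left(-8 + n\right) = 15 - n$)
$d = 12220$ ($d = \left(-94\right) \left(-130\right) = 12220$)
$\left(m{\left(C{\left(-12,-4 \right)} \right)} + d\right) - H{\left(-169 \right)} = \left(-4 + 12220\right) - \left(15 - -169\right) = 12216 - \left(15 + 169\right) = 12216 - 184 = 12032$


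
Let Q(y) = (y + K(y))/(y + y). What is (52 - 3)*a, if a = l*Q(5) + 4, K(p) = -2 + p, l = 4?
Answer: 1764/5 ≈ 352.80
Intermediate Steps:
Q(y) = (-2 + 2*y)/(2*y) (Q(y) = (y + (-2 + y))/(y + y) = (-2 + 2*y)/((2*y)) = (-2 + 2*y)*(1/(2*y)) = (-2 + 2*y)/(2*y))
a = 36/5 (a = 4*((-1 + 5)/5) + 4 = 4*((1/5)*4) + 4 = 4*(4/5) + 4 = 16/5 + 4 = 36/5 ≈ 7.2000)
(52 - 3)*a = (52 - 3)*(36/5) = 49*(36/5) = 1764/5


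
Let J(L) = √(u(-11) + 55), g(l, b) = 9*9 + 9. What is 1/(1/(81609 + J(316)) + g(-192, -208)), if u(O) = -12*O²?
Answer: 599402806629/53946259941421 + I*√1397/53946259941421 ≈ 0.011111 + 6.9285e-13*I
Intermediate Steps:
g(l, b) = 90 (g(l, b) = 81 + 9 = 90)
J(L) = I*√1397 (J(L) = √(-12*(-11)² + 55) = √(-12*121 + 55) = √(-1452 + 55) = √(-1397) = I*√1397)
1/(1/(81609 + J(316)) + g(-192, -208)) = 1/(1/(81609 + I*√1397) + 90) = 1/(90 + 1/(81609 + I*√1397))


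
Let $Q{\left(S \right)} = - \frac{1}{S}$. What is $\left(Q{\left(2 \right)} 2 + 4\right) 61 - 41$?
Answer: $142$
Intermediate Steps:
$\left(Q{\left(2 \right)} 2 + 4\right) 61 - 41 = \left(- \frac{1}{2} \cdot 2 + 4\right) 61 - 41 = \left(\left(-1\right) \frac{1}{2} \cdot 2 + 4\right) 61 - 41 = \left(\left(- \frac{1}{2}\right) 2 + 4\right) 61 - 41 = \left(-1 + 4\right) 61 - 41 = 3 \cdot 61 - 41 = 183 - 41 = 142$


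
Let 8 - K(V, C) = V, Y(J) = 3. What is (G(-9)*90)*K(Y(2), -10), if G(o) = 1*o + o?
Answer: -8100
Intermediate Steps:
G(o) = 2*o (G(o) = o + o = 2*o)
K(V, C) = 8 - V
(G(-9)*90)*K(Y(2), -10) = ((2*(-9))*90)*(8 - 1*3) = (-18*90)*(8 - 3) = -1620*5 = -8100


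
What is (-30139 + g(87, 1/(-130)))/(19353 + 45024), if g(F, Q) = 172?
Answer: -9989/21459 ≈ -0.46549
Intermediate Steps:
(-30139 + g(87, 1/(-130)))/(19353 + 45024) = (-30139 + 172)/(19353 + 45024) = -29967/64377 = -29967*1/64377 = -9989/21459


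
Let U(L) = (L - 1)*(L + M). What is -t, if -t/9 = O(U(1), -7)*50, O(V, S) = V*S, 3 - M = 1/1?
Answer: 0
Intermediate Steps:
M = 2 (M = 3 - 1/1 = 3 - 1 = 2)
U(L) = (-1 + L)*(2 + L) (U(L) = (L - 1)*(L + 2) = (-1 + L)*(2 + L))
O(V, S) = S*V
t = 0 (t = -9*(-7*(-2 + 1 + 1**2))*50 = -9*(-7*(-2 + 1 + 1))*50 = -9*(-7*0)*50 = -0*50 = -9*0 = 0)
-t = -1*0 = 0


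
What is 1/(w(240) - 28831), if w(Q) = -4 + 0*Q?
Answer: -1/28835 ≈ -3.4680e-5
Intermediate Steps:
w(Q) = -4 (w(Q) = -4 + 0 = -4)
1/(w(240) - 28831) = 1/(-4 - 28831) = 1/(-28835) = -1/28835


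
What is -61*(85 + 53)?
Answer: -8418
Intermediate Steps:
-61*(85 + 53) = -61*138 = -8418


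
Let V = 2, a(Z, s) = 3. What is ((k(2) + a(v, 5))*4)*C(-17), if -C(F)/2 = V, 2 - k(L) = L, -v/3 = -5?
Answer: -48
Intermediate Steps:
v = 15 (v = -3*(-5) = 15)
k(L) = 2 - L
C(F) = -4 (C(F) = -2*2 = -4)
((k(2) + a(v, 5))*4)*C(-17) = (((2 - 1*2) + 3)*4)*(-4) = (((2 - 2) + 3)*4)*(-4) = ((0 + 3)*4)*(-4) = (3*4)*(-4) = 12*(-4) = -48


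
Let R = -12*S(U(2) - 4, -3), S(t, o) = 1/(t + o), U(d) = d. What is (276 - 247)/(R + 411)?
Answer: 145/2067 ≈ 0.070150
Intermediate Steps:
S(t, o) = 1/(o + t)
R = 12/5 (R = -12/(-3 + (2 - 4)) = -12/(-3 - 2) = -12/(-5) = -12*(-⅕) = 12/5 ≈ 2.4000)
(276 - 247)/(R + 411) = (276 - 247)/(12/5 + 411) = 29/(2067/5) = 29*(5/2067) = 145/2067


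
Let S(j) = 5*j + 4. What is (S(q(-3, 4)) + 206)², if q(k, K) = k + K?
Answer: 46225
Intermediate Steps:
q(k, K) = K + k
S(j) = 4 + 5*j
(S(q(-3, 4)) + 206)² = ((4 + 5*(4 - 3)) + 206)² = ((4 + 5*1) + 206)² = ((4 + 5) + 206)² = (9 + 206)² = 215² = 46225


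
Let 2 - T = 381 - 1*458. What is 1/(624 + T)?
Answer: 1/703 ≈ 0.0014225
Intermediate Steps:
T = 79 (T = 2 - (381 - 1*458) = 2 - (381 - 458) = 2 - 1*(-77) = 2 + 77 = 79)
1/(624 + T) = 1/(624 + 79) = 1/703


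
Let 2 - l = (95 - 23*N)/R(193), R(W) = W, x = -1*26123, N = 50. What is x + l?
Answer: -5040298/193 ≈ -26116.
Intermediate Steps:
x = -26123
l = 1441/193 (l = 2 - (95 - 23*50)/193 = 2 - (95 - 1150)/193 = 2 - (-1055)/193 = 2 - 1*(-1055/193) = 2 + 1055/193 = 1441/193 ≈ 7.4663)
x + l = -26123 + 1441/193 = -5040298/193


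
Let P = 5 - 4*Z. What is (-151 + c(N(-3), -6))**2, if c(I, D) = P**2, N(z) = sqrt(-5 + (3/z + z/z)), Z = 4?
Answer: 900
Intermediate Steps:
P = -11 (P = 5 - 4*4 = 5 - 16 = -11)
N(z) = sqrt(-4 + 3/z) (N(z) = sqrt(-5 + (3/z + 1)) = sqrt(-5 + (1 + 3/z)) = sqrt(-4 + 3/z))
c(I, D) = 121 (c(I, D) = (-11)**2 = 121)
(-151 + c(N(-3), -6))**2 = (-151 + 121)**2 = (-30)**2 = 900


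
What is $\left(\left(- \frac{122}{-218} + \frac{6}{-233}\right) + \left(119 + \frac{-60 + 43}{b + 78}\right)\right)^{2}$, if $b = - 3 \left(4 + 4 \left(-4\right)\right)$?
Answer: $\frac{119473700592803041}{8382518886564} \approx 14253.0$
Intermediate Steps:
$b = 36$ ($b = - 3 \left(4 - 16\right) = \left(-3\right) \left(-12\right) = 36$)
$\left(\left(- \frac{122}{-218} + \frac{6}{-233}\right) + \left(119 + \frac{-60 + 43}{b + 78}\right)\right)^{2} = \left(\left(- \frac{122}{-218} + \frac{6}{-233}\right) + \left(119 + \frac{-60 + 43}{36 + 78}\right)\right)^{2} = \left(\left(\left(-122\right) \left(- \frac{1}{218}\right) + 6 \left(- \frac{1}{233}\right)\right) + \left(119 - \frac{17}{114}\right)\right)^{2} = \left(\left(\frac{61}{109} - \frac{6}{233}\right) + \left(119 - \frac{17}{114}\right)\right)^{2} = \left(\frac{13559}{25397} + \left(119 - \frac{17}{114}\right)\right)^{2} = \left(\frac{13559}{25397} + \frac{13549}{114}\right)^{2} = \left(\frac{345649679}{2895258}\right)^{2} = \frac{119473700592803041}{8382518886564}$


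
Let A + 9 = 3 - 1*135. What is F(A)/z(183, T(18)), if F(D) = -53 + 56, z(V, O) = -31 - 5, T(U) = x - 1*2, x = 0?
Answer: -1/12 ≈ -0.083333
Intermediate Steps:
T(U) = -2 (T(U) = 0 - 1*2 = 0 - 2 = -2)
z(V, O) = -36
A = -141 (A = -9 + (3 - 1*135) = -9 + (3 - 135) = -9 - 132 = -141)
F(D) = 3
F(A)/z(183, T(18)) = 3/(-36) = 3*(-1/36) = -1/12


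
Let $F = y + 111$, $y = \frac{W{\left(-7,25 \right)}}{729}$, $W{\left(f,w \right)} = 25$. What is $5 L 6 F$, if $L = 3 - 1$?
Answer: $\frac{1618880}{243} \approx 6662.1$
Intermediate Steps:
$L = 2$ ($L = 3 - 1 = 2$)
$y = \frac{25}{729} \approx 0.034294$
$F = \frac{80944}{729}$ ($F = \frac{25}{729} + 111 = \frac{80944}{729} \approx 111.03$)
$5 L 6 F = 5 \cdot 2 \cdot 6 \cdot \frac{80944}{729} = 10 \cdot 6 \cdot \frac{80944}{729} = 60 \cdot \frac{80944}{729} = \frac{1618880}{243}$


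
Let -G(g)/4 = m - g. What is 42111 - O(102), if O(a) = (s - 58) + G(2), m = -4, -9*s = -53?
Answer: 379252/9 ≈ 42139.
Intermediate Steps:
s = 53/9 (s = -1/9*(-53) = 53/9 ≈ 5.8889)
G(g) = 16 + 4*g (G(g) = -4*(-4 - g) = 16 + 4*g)
O(a) = -253/9 (O(a) = (53/9 - 58) + (16 + 4*2) = -469/9 + (16 + 8) = -469/9 + 24 = -253/9)
42111 - O(102) = 42111 - 1*(-253/9) = 42111 + 253/9 = 379252/9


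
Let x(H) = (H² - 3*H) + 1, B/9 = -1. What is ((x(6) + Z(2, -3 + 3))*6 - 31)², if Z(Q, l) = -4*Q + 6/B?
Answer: 961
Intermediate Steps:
B = -9 (B = 9*(-1) = -9)
x(H) = 1 + H² - 3*H
Z(Q, l) = -⅔ - 4*Q (Z(Q, l) = -4*Q + 6/(-9) = -4*Q + 6*(-⅑) = -4*Q - ⅔ = -⅔ - 4*Q)
((x(6) + Z(2, -3 + 3))*6 - 31)² = (((1 + 6² - 3*6) + (-⅔ - 4*2))*6 - 31)² = (((1 + 36 - 18) + (-⅔ - 8))*6 - 31)² = ((19 - 26/3)*6 - 31)² = ((31/3)*6 - 31)² = (62 - 31)² = 31² = 961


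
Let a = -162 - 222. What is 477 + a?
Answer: 93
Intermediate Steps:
a = -384
477 + a = 477 - 384 = 93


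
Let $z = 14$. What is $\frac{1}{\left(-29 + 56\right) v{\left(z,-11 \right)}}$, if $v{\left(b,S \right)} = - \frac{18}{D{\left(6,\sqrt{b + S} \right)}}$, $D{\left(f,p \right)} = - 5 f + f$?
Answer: $\frac{4}{81} \approx 0.049383$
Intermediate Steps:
$D{\left(f,p \right)} = - 4 f$
$v{\left(b,S \right)} = \frac{3}{4}$ ($v{\left(b,S \right)} = - \frac{18}{\left(-4\right) 6} = - \frac{18}{-24} = \left(-18\right) \left(- \frac{1}{24}\right) = \frac{3}{4}$)
$\frac{1}{\left(-29 + 56\right) v{\left(z,-11 \right)}} = \frac{1}{\left(-29 + 56\right) \frac{3}{4}} = \frac{1}{27 \cdot \frac{3}{4}} = \frac{1}{\frac{81}{4}} = \frac{4}{81}$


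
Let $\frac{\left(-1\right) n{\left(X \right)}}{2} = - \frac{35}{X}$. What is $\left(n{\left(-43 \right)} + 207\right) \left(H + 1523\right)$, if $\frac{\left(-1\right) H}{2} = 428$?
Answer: $\frac{5890277}{43} \approx 1.3698 \cdot 10^{5}$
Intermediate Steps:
$H = -856$ ($H = \left(-2\right) 428 = -856$)
$n{\left(X \right)} = \frac{70}{X}$ ($n{\left(X \right)} = - 2 \left(- \frac{35}{X}\right) = \frac{70}{X}$)
$\left(n{\left(-43 \right)} + 207\right) \left(H + 1523\right) = \left(\frac{70}{-43} + 207\right) \left(-856 + 1523\right) = \left(70 \left(- \frac{1}{43}\right) + 207\right) 667 = \left(- \frac{70}{43} + 207\right) 667 = \frac{8831}{43} \cdot 667 = \frac{5890277}{43}$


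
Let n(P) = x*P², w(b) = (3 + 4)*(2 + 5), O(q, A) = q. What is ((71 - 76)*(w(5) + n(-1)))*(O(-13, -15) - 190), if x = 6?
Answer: 55825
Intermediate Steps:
w(b) = 49 (w(b) = 7*7 = 49)
n(P) = 6*P²
((71 - 76)*(w(5) + n(-1)))*(O(-13, -15) - 190) = ((71 - 76)*(49 + 6*(-1)²))*(-13 - 190) = -5*(49 + 6*1)*(-203) = -5*(49 + 6)*(-203) = -5*55*(-203) = -275*(-203) = 55825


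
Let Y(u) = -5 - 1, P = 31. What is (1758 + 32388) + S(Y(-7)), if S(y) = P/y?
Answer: 204845/6 ≈ 34141.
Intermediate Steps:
Y(u) = -6
S(y) = 31/y
(1758 + 32388) + S(Y(-7)) = (1758 + 32388) + 31/(-6) = 34146 + 31*(-⅙) = 34146 - 31/6 = 204845/6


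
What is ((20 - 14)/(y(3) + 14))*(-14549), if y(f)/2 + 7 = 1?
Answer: -43647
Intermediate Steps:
y(f) = -12 (y(f) = -14 + 2*1 = -14 + 2 = -12)
((20 - 14)/(y(3) + 14))*(-14549) = ((20 - 14)/(-12 + 14))*(-14549) = (6/2)*(-14549) = (6*(1/2))*(-14549) = 3*(-14549) = -43647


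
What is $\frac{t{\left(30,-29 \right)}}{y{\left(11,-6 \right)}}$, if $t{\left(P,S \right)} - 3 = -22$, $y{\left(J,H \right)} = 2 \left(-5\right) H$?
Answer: $- \frac{19}{60} \approx -0.31667$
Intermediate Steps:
$y{\left(J,H \right)} = - 10 H$
$t{\left(P,S \right)} = -19$ ($t{\left(P,S \right)} = 3 - 22 = -19$)
$\frac{t{\left(30,-29 \right)}}{y{\left(11,-6 \right)}} = - \frac{19}{\left(-10\right) \left(-6\right)} = - \frac{19}{60}$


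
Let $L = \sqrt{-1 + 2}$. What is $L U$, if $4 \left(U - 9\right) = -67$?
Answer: $- \frac{31}{4} \approx -7.75$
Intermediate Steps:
$U = - \frac{31}{4}$ ($U = 9 + \frac{1}{4} \left(-67\right) = 9 - \frac{67}{4} = - \frac{31}{4} \approx -7.75$)
$L = 1$ ($L = \sqrt{1} = 1$)
$L U = 1 \left(- \frac{31}{4}\right) = - \frac{31}{4}$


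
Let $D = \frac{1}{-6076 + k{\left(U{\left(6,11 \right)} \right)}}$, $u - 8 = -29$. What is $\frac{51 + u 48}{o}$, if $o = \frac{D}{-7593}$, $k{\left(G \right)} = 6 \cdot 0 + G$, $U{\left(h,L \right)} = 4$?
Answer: $-44122194072$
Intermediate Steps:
$u = -21$ ($u = 8 - 29 = -21$)
$k{\left(G \right)} = G$ ($k{\left(G \right)} = 0 + G = G$)
$D = - \frac{1}{6072}$ ($D = \frac{1}{-6076 + 4} = \frac{1}{-6072} = - \frac{1}{6072} \approx -0.00016469$)
$o = \frac{1}{46104696}$ ($o = - \frac{1}{6072 \left(-7593\right)} = \left(- \frac{1}{6072}\right) \left(- \frac{1}{7593}\right) = \frac{1}{46104696} \approx 2.169 \cdot 10^{-8}$)
$\frac{51 + u 48}{o} = \left(51 - 1008\right) \frac{1}{\frac{1}{46104696}} = \left(51 - 1008\right) 46104696 = \left(-957\right) 46104696 = -44122194072$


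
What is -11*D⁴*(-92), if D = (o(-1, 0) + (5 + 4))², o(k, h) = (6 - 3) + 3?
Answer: 2593645312500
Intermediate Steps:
o(k, h) = 6 (o(k, h) = 3 + 3 = 6)
D = 225 (D = (6 + (5 + 4))² = (6 + 9)² = 15² = 225)
-11*D⁴*(-92) = -11*225⁴*(-92) = -11*2562890625*(-92) = -28191796875*(-92) = 2593645312500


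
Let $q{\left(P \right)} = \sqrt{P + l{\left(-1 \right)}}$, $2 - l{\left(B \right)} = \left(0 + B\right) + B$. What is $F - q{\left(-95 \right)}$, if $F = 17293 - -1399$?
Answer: $18692 - i \sqrt{91} \approx 18692.0 - 9.5394 i$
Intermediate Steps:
$l{\left(B \right)} = 2 - 2 B$ ($l{\left(B \right)} = 2 - \left(\left(0 + B\right) + B\right) = 2 - \left(B + B\right) = 2 - 2 B$)
$q{\left(P \right)} = \sqrt{4 + P}$ ($q{\left(P \right)} = \sqrt{P + \left(2 - -2\right)} = \sqrt{P + \left(2 + 2\right)} = \sqrt{P + 4} = \sqrt{4 + P}$)
$F = 18692$ ($F = 17293 + 1399 = 18692$)
$F - q{\left(-95 \right)} = 18692 - \sqrt{4 - 95} = 18692 - \sqrt{-91} = 18692 - i \sqrt{91}$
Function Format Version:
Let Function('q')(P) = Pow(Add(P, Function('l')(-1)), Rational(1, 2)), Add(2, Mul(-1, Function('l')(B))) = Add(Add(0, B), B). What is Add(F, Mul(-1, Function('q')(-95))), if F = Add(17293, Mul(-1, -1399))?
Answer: Add(18692, Mul(-1, I, Pow(91, Rational(1, 2)))) ≈ Add(18692., Mul(-9.5394, I))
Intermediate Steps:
Function('l')(B) = Add(2, Mul(-2, B)) (Function('l')(B) = Add(2, Mul(-1, Add(Add(0, B), B))) = Add(2, Mul(-1, Add(B, B))) = Add(2, Mul(-1, Mul(2, B))) = Add(2, Mul(-2, B)))
Function('q')(P) = Pow(Add(4, P), Rational(1, 2)) (Function('q')(P) = Pow(Add(P, Add(2, Mul(-2, -1))), Rational(1, 2)) = Pow(Add(P, Add(2, 2)), Rational(1, 2)) = Pow(Add(P, 4), Rational(1, 2)) = Pow(Add(4, P), Rational(1, 2)))
F = 18692 (F = Add(17293, 1399) = 18692)
Add(F, Mul(-1, Function('q')(-95))) = Add(18692, Mul(-1, Pow(Add(4, -95), Rational(1, 2)))) = Add(18692, Mul(-1, Pow(-91, Rational(1, 2)))) = Add(18692, Mul(-1, Mul(I, Pow(91, Rational(1, 2))))) = Add(18692, Mul(-1, I, Pow(91, Rational(1, 2))))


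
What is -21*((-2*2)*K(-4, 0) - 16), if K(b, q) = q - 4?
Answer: 0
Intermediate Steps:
K(b, q) = -4 + q
-21*((-2*2)*K(-4, 0) - 16) = -21*((-2*2)*(-4 + 0) - 16) = -21*(-4*(-4) - 16) = -21*(16 - 16) = -21*0 = 0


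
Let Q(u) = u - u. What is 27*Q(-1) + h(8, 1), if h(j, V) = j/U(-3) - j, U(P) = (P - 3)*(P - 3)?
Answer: -70/9 ≈ -7.7778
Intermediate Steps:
U(P) = (-3 + P)² (U(P) = (-3 + P)*(-3 + P) = (-3 + P)²)
Q(u) = 0
h(j, V) = -35*j/36 (h(j, V) = j/((-3 - 3)²) - j = j/((-6)²) - j = j/36 - j = -35*j/36)
27*Q(-1) + h(8, 1) = 27*0 - 35/36*8 = 0 - 70/9 = -70/9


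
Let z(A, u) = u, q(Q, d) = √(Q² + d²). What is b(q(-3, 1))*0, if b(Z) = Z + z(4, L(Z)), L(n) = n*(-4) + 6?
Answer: 0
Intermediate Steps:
L(n) = 6 - 4*n (L(n) = -4*n + 6 = 6 - 4*n)
b(Z) = 6 - 3*Z (b(Z) = Z + (6 - 4*Z) = 6 - 3*Z)
b(q(-3, 1))*0 = (6 - 3*√((-3)² + 1²))*0 = (6 - 3*√(9 + 1))*0 = (6 - 3*√10)*0 = 0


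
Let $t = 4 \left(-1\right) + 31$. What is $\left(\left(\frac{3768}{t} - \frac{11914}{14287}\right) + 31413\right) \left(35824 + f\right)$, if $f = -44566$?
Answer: $- \frac{1688877397550}{6123} \approx -2.7583 \cdot 10^{8}$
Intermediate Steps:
$t = 27$ ($t = -4 + 31 = 27$)
$\left(\left(\frac{3768}{t} - \frac{11914}{14287}\right) + 31413\right) \left(35824 + f\right) = \left(\left(\frac{3768}{27} - \frac{11914}{14287}\right) + 31413\right) \left(35824 - 44566\right) = \left(\left(3768 \cdot \frac{1}{27} - \frac{1702}{2041}\right) + 31413\right) \left(-8742\right) = \left(\left(\frac{1256}{9} - \frac{1702}{2041}\right) + 31413\right) \left(-8742\right) = \left(\frac{2548178}{18369} + 31413\right) \left(-8742\right) = \frac{579573575}{18369} \left(-8742\right) = - \frac{1688877397550}{6123}$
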